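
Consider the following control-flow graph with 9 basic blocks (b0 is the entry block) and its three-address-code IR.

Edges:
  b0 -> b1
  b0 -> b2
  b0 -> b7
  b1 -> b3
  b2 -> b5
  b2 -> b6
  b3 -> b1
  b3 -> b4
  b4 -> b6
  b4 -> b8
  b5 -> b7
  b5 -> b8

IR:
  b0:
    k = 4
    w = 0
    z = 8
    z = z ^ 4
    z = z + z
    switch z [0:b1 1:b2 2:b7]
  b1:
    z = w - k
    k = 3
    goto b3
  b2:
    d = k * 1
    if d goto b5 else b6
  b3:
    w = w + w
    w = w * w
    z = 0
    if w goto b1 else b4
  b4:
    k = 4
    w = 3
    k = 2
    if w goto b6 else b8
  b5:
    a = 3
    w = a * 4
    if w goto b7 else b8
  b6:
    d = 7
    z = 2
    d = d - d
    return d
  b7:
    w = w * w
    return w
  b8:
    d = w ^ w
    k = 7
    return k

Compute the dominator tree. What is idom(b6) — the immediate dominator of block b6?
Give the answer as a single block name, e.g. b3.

Answer: b0

Working:
idom tree: b1←b0 b2←b0 b3←b1 b4←b3 b5←b2 b6←b0 b7←b0 b8←b0
Dom∩ at merges:
  b1: preds {b0,b3}: {b0} ∩ {b0,b1,b3} = {b0}; idom=b0
  b6: preds {b2,b4}: {b0,b2} ∩ {b0,b1,b3,b4} = {b0}; idom=b0
  b7: preds {b0,b5}: {b0} ∩ {b0,b2,b5} = {b0}; idom=b0
  b8: preds {b4,b5}: {b0,b1,b3,b4} ∩ {b0,b2,b5} = {b0}; idom=b0

idom(b6) = b0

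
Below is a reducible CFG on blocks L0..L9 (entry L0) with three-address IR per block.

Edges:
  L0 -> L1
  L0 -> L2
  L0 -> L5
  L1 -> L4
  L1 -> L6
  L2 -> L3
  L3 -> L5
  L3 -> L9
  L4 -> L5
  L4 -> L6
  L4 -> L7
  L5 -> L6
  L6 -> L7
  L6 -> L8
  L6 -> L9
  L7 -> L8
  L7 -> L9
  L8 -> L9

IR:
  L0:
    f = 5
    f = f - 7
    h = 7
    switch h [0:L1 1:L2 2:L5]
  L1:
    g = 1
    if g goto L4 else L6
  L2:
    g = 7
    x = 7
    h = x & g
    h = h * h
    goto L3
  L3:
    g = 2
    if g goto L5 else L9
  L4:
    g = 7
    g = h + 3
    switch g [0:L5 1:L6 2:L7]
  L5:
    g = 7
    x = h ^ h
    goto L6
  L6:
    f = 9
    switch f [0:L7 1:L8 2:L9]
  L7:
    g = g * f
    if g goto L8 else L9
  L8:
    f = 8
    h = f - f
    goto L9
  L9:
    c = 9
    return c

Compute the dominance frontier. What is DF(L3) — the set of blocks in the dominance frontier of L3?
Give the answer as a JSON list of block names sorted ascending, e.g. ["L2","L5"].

idom tree: L1←L0 L2←L0 L3←L2 L4←L1 L5←L0 L6←L0 L7←L0 L8←L0 L9←L0
Dom∩ at merges:
  L5: preds {L0,L3,L4}: {L0} ∩ {L0,L2,L3} ∩ {L0,L1,L4} = {L0}; idom=L0
  L6: preds {L1,L4,L5}: {L0,L1} ∩ {L0,L1,L4} ∩ {L0,L5} = {L0}; idom=L0
  L7: preds {L4,L6}: {L0,L1,L4} ∩ {L0,L6} = {L0}; idom=L0
  L8: preds {L6,L7}: {L0,L6} ∩ {L0,L7} = {L0}; idom=L0
  L9: preds {L3,L6,L7,L8}: {L0,L2,L3} ∩ {L0,L6} ∩ {L0,L7} ∩ {L0,L8} = {L0}; idom=L0

DF walk-up:
  L5←L0: walk · to L0
  L5←L3: walk L3→L2 to L0
  L5←L4: walk L4→L1 to L0
  L6←L1: walk L1 to L0
  L6←L4: walk L4→L1 to L0
  L6←L5: walk L5 to L0
  L7←L4: walk L4→L1 to L0
  L7←L6: walk L6 to L0
  L8←L6: walk L6 to L0
  L8←L7: walk L7 to L0
  L9←L3: walk L3→L2 to L0
  L9←L6: walk L6 to L0
  L9←L7: walk L7 to L0
  L9←L8: walk L8 to L0
  DF(L0)=∅
  DF(L1)={L5,L6,L7}
  DF(L2)={L5,L9}
  DF(L3)={L5,L9}
  DF(L4)={L5,L6,L7}
  DF(L5)={L6}
  DF(L6)={L7,L8,L9}
  DF(L7)={L8,L9}
  DF(L8)={L9}
  DF(L9)=∅

DF(L3) = ["L5", "L9"]

Answer: ["L5", "L9"]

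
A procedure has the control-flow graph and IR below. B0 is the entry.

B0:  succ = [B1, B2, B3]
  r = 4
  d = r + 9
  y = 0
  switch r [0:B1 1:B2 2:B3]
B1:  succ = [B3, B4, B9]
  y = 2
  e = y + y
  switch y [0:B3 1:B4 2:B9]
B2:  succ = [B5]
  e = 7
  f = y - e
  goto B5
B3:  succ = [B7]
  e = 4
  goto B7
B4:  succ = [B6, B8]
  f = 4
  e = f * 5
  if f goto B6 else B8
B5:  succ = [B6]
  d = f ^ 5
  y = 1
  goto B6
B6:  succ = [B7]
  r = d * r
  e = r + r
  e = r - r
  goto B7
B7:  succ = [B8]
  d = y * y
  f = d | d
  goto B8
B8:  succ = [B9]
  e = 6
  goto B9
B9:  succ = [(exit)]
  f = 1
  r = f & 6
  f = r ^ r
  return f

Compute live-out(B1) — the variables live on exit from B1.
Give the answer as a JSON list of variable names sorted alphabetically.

Per-block:
  B0 def {d,r,y} use ∅
  B1 def {e,y} use ∅
  B2 def {e,f} use {y}
  B3 def {e} use ∅
  B4 def {e,f} use ∅
  B5 def {d,y} use {f}
  B6 def {e,r} use {d,r}
  B7 def {d,f} use {y}
  B8 def {e} use ∅
  B9 def {f,r} use ∅

Liveness:
  B0: in=∅ out={d,r,y}
  B1: in={d,r} out={d,r,y}
  B2: in={r,y} out={f,r}
  B3: in={y} out={y}
  B4: in={d,r,y} out={d,r,y}
  B5: in={f,r} out={d,r,y}
  B6: in={d,r,y} out={y}
  B7: in={y} out=∅
  B8: in=∅ out=∅
  B9: in=∅ out=∅

live-out(B1) = ["d", "r", "y"]

Answer: ["d", "r", "y"]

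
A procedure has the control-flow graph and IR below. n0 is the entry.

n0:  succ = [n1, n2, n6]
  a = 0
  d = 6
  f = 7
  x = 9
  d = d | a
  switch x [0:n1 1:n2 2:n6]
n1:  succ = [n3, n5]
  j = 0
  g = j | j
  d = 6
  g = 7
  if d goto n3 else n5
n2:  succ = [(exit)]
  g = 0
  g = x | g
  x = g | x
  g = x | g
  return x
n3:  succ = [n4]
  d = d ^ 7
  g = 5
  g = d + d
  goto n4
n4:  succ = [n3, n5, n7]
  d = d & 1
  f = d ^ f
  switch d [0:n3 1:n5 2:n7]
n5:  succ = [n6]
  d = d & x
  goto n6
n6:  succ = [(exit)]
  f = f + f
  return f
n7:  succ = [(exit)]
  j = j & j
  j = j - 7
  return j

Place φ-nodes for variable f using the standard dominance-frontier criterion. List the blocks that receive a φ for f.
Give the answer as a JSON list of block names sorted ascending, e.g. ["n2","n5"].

idom tree: n1←n0 n2←n0 n3←n1 n4←n3 n5←n1 n6←n0 n7←n4
Dom at joins:
  n3: preds {n1,n4}: {n0,n1} ∩ {n0,n1,n3,n4} = {n0,n1}; idom=n1
  n5: preds {n1,n4}: {n0,n1} ∩ {n0,n1,n3,n4} = {n0,n1}; idom=n1
  n6: preds {n0,n5}: {n0} ∩ {n0,n1,n5} = {n0}; idom=n0

Frontier:
  n3←n1: walk · to n1
  n3←n4: walk n4→n3 to n1
  n5←n1: walk · to n1
  n5←n4: walk n4→n3 to n1
  n6←n0: walk · to n0
  n6←n5: walk n5→n1 to n0
  n0 → ∅
  n1 → {n6}
  n2 → ∅
  n3 → {n3,n5}
  n4 → {n3,n5}
  n5 → {n6}
  n6 → ∅
  n7 → ∅

φ for f: defs {n0,n4,n6}
  DF⁺ = {n3,n5,n6}

Answer: ["n3", "n5", "n6"]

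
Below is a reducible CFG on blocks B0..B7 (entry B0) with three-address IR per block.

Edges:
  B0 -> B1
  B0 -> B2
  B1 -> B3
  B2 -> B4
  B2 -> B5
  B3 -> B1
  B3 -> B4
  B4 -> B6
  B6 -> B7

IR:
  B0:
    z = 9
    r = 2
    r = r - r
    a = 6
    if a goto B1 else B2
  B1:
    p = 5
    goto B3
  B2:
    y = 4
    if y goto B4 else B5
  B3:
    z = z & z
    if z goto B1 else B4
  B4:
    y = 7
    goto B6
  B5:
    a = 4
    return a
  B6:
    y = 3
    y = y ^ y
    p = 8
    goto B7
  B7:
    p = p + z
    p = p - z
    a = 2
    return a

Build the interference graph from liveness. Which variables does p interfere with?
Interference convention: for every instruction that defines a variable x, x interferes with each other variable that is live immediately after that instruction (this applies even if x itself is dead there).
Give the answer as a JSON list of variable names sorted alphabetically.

Answer: ["z"]

Working:
Per-block:
  B0: def={a,r,z} ue=∅
  B1: def={p} ue=∅
  B2: def={y} ue=∅
  B3: def={z} ue={z}
  B4: def={y} ue=∅
  B5: def={a} ue=∅
  B6: def={p,y} ue=∅
  B7: def={a,p} ue={p,z}

Live sets:
  live B0: ∅→{z}
  live B1: {z}→{z}
  live B2: {z}→{z}
  live B3: {z}→{z}
  live B4: {z}→{z}
  live B5: ∅→∅
  live B6: {z}→{p,z}
  live B7: {p,z}→∅

Interference:
  a↔{z}
  p↔{z}
  r↔{z}
  y↔{z}
  z↔{a,p,r,y}

N(p) = ["z"]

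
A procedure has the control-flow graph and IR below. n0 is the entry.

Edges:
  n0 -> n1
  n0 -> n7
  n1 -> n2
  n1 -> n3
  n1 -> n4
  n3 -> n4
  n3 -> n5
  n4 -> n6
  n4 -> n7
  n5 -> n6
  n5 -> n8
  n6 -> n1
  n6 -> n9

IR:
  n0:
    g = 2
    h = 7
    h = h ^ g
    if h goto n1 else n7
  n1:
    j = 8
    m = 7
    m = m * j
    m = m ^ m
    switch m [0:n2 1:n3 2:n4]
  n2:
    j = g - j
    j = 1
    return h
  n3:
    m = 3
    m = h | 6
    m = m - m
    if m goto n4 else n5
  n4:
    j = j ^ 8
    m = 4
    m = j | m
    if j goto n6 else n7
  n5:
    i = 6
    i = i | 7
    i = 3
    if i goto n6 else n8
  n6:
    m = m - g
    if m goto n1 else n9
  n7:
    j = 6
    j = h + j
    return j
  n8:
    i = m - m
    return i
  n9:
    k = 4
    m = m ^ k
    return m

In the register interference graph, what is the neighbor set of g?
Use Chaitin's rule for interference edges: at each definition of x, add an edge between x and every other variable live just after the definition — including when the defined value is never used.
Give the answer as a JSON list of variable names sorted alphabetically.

Per-block:
  n0: def={g,h} ue=∅
  n1: def={j,m} ue=∅
  n2: def={j} ue={g,h,j}
  n3: def={m} ue={h}
  n4: def={j,m} ue={j}
  n5: def={i} ue=∅
  n6: def={m} ue={g,m}
  n7: def={j} ue={h}
  n8: def={i} ue={m}
  n9: def={k,m} ue={m}

Liveness:
  n0: in=∅ out={g,h}
  n1: in={g,h} out={g,h,j}
  n2: in={g,h,j} out=∅
  n3: in={g,h,j} out={g,h,j,m}
  n4: in={g,h,j} out={g,h,m}
  n5: in={g,h,m} out={g,h,m}
  n6: in={g,h,m} out={g,h,m}
  n7: in={h} out=∅
  n8: in={m} out=∅
  n9: in={m} out=∅

Interference:
  g — {h,i,j,m}
  h — {g,i,j,m}
  i — {g,h,m}
  j — {g,h,m}
  k — {m}
  m — {g,h,i,j,k}

N(g) = ["h", "i", "j", "m"]

Answer: ["h", "i", "j", "m"]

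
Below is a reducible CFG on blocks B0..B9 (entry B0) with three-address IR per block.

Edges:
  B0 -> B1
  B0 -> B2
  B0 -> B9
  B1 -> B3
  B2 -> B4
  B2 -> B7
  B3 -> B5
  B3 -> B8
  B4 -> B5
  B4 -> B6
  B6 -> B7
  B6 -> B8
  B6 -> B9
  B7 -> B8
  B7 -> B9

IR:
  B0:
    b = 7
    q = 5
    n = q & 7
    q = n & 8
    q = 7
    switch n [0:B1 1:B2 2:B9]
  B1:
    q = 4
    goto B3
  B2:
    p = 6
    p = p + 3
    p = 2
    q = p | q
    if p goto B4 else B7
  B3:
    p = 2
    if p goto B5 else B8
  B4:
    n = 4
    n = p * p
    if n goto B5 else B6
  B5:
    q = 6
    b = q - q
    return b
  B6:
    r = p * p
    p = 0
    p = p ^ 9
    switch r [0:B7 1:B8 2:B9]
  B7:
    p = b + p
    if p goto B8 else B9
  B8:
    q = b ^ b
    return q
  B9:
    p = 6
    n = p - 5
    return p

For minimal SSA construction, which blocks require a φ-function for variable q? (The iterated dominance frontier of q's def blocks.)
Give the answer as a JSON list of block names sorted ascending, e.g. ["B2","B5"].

Answer: ["B5", "B8", "B9"]

Working:
idom tree: B1←B0 B2←B0 B3←B1 B4←B2 B5←B0 B6←B4 B7←B2 B8←B0 B9←B0
Join-block Dom:
  B5: preds {B3,B4}: {B0,B1,B3} ∩ {B0,B2,B4} = {B0}; idom=B0
  B7: preds {B2,B6}: {B0,B2} ∩ {B0,B2,B4,B6} = {B0,B2}; idom=B2
  B8: preds {B3,B6,B7}: {B0,B1,B3} ∩ {B0,B2,B4,B6} ∩ {B0,B2,B7} = {B0}; idom=B0
  B9: preds {B0,B6,B7}: {B0} ∩ {B0,B2,B4,B6} ∩ {B0,B2,B7} = {B0}; idom=B0

Frontier:
  B5←B3: walk B3→B1 to B0
  B5←B4: walk B4→B2 to B0
  B7←B2: walk · to B2
  B7←B6: walk B6→B4 to B2
  B8←B3: walk B3→B1 to B0
  B8←B6: walk B6→B4→B2 to B0
  B8←B7: walk B7→B2 to B0
  B9←B0: walk · to B0
  B9←B6: walk B6→B4→B2 to B0
  B9←B7: walk B7→B2 to B0
  B0 → ∅
  B1 → {B5,B8}
  B2 → {B5,B8,B9}
  B3 → {B5,B8}
  B4 → {B5,B7,B8,B9}
  B5 → ∅
  B6 → {B7,B8,B9}
  B7 → {B8,B9}
  B8 → ∅
  B9 → ∅

φ for q: defs {B0,B1,B2,B5,B8}
  DF⁺ = {B5,B8,B9}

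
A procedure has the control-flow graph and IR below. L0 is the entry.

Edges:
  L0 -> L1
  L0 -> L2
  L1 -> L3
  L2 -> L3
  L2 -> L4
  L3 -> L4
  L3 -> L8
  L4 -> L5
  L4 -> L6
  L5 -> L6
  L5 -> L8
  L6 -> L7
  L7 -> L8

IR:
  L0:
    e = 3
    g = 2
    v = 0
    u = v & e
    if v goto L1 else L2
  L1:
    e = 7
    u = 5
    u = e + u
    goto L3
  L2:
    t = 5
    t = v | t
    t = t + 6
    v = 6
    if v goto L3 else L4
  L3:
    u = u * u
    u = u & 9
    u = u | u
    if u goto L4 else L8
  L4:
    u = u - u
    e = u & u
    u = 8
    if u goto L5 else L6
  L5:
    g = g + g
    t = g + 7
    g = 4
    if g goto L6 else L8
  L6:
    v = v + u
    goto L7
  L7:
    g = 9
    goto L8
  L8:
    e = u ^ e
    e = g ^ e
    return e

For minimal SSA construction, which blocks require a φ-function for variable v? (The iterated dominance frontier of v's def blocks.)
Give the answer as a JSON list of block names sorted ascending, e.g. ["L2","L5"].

idom tree: L1←L0 L2←L0 L3←L0 L4←L0 L5←L4 L6←L4 L7←L6 L8←L0
Dom∩ at merges:
  L3: preds {L1,L2}: {L0,L1} ∩ {L0,L2} = {L0}; idom=L0
  L4: preds {L2,L3}: {L0,L2} ∩ {L0,L3} = {L0}; idom=L0
  L6: preds {L4,L5}: {L0,L4} ∩ {L0,L4,L5} = {L0,L4}; idom=L4
  L8: preds {L3,L5,L7}: {L0,L3} ∩ {L0,L4,L5} ∩ {L0,L4,L6,L7} = {L0}; idom=L0

DF walk-up:
  L3←L1: walk L1 to L0
  L3←L2: walk L2 to L0
  L4←L2: walk L2 to L0
  L4←L3: walk L3 to L0
  L6←L4: walk · to L4
  L6←L5: walk L5 to L4
  L8←L3: walk L3 to L0
  L8←L5: walk L5→L4 to L0
  L8←L7: walk L7→L6→L4 to L0
  DF(L0)=∅
  DF(L1)={L3}
  DF(L2)={L3,L4}
  DF(L3)={L4,L8}
  DF(L4)={L8}
  DF(L5)={L6,L8}
  DF(L6)={L8}
  DF(L7)={L8}
  DF(L8)=∅

φ for v: defs {L0,L2,L6}
  DF⁺ = {L3,L4,L8}

Answer: ["L3", "L4", "L8"]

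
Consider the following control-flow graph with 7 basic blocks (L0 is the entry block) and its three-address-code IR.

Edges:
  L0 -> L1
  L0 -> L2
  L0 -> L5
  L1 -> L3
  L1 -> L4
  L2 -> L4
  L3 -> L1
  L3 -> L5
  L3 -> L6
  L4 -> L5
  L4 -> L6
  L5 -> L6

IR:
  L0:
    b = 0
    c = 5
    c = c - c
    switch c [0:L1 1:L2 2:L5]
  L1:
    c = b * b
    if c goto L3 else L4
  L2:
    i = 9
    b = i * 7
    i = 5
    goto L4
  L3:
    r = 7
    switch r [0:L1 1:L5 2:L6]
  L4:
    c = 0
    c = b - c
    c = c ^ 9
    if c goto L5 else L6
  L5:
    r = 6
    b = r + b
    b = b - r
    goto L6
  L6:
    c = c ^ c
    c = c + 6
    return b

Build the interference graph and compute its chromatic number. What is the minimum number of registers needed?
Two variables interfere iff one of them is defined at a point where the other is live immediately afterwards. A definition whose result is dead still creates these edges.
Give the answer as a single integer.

Per-block:
  L0: def={b,c} ue=∅
  L1: def={c} ue={b}
  L2: def={b,i} ue=∅
  L3: def={r} ue=∅
  L4: def={c} ue={b}
  L5: def={b,r} ue={b}
  L6: def={c} ue={b,c}

Backward fixpoint:
  live L0: ∅→{b,c}
  live L1: {b}→{b,c}
  live L2: ∅→{b}
  live L3: {b,c}→{b,c}
  live L4: {b}→{b,c}
  live L5: {b,c}→{b,c}
  live L6: {b,c}→∅

Conflict graph:
  b — {c,i,r}
  c — {b,r}
  i — {b}
  r — {b,c}

Colouring:
  {b,c,r} pairwise interfere (3-clique) ⇒ χ ≥ 3
  assign b→R0 c→R1 i→R1 r→R2 — no edge inside a register ⇒ χ ≤ 3
  χ = 3

Answer: 3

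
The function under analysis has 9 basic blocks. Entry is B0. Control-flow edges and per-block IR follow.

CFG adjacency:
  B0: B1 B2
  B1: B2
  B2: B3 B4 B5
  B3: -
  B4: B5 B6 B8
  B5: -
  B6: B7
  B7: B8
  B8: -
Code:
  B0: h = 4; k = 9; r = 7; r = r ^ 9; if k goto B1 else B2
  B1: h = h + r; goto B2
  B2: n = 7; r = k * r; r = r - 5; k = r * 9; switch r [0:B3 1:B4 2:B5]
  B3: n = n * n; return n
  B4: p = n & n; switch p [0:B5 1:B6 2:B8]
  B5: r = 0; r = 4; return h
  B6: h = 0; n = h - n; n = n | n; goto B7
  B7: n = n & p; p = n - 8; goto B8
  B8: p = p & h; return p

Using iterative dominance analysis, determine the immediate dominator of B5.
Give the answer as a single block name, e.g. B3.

Answer: B2

Analysis:
idom tree: B1←B0 B2←B0 B3←B2 B4←B2 B5←B2 B6←B4 B7←B6 B8←B4
Dom at joins:
  B2: preds {B0,B1}: {B0} ∩ {B0,B1} = {B0}; idom=B0
  B5: preds {B2,B4}: {B0,B2} ∩ {B0,B2,B4} = {B0,B2}; idom=B2
  B8: preds {B4,B7}: {B0,B2,B4} ∩ {B0,B2,B4,B6,B7} = {B0,B2,B4}; idom=B4

idom(B5) = B2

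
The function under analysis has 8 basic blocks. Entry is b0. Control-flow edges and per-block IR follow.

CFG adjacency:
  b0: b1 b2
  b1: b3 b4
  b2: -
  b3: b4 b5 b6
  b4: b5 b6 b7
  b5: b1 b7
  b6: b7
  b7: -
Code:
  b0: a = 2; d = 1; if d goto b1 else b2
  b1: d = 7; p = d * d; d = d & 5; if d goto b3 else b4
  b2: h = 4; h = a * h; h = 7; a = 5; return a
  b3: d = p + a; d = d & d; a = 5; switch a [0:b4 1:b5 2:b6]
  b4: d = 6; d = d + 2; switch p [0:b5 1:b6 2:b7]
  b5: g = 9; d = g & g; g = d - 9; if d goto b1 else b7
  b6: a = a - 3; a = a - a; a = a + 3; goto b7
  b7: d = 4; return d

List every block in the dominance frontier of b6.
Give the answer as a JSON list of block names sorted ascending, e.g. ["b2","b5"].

Answer: ["b7"]

Working:
idom tree: b1←b0 b2←b0 b3←b1 b4←b1 b5←b1 b6←b1 b7←b1
Dom∩ at merges:
  b1: preds {b0,b5}: {b0} ∩ {b0,b1,b5} = {b0}; idom=b0
  b4: preds {b1,b3}: {b0,b1} ∩ {b0,b1,b3} = {b0,b1}; idom=b1
  b5: preds {b3,b4}: {b0,b1,b3} ∩ {b0,b1,b4} = {b0,b1}; idom=b1
  b6: preds {b3,b4}: {b0,b1,b3} ∩ {b0,b1,b4} = {b0,b1}; idom=b1
  b7: preds {b4,b5,b6}: {b0,b1,b4} ∩ {b0,b1,b5} ∩ {b0,b1,b6} = {b0,b1}; idom=b1

DF derivation:
  b1←b0: walk · to b0
  b1←b5: walk b5→b1 to b0
  b4←b1: walk · to b1
  b4←b3: walk b3 to b1
  b5←b3: walk b3 to b1
  b5←b4: walk b4 to b1
  b6←b3: walk b3 to b1
  b6←b4: walk b4 to b1
  b7←b4: walk b4 to b1
  b7←b5: walk b5 to b1
  b7←b6: walk b6 to b1
  b0: DF=∅
  b1: DF={b1}
  b2: DF=∅
  b3: DF={b4,b5,b6}
  b4: DF={b5,b6,b7}
  b5: DF={b1,b7}
  b6: DF={b7}
  b7: DF=∅

DF(b6) = ["b7"]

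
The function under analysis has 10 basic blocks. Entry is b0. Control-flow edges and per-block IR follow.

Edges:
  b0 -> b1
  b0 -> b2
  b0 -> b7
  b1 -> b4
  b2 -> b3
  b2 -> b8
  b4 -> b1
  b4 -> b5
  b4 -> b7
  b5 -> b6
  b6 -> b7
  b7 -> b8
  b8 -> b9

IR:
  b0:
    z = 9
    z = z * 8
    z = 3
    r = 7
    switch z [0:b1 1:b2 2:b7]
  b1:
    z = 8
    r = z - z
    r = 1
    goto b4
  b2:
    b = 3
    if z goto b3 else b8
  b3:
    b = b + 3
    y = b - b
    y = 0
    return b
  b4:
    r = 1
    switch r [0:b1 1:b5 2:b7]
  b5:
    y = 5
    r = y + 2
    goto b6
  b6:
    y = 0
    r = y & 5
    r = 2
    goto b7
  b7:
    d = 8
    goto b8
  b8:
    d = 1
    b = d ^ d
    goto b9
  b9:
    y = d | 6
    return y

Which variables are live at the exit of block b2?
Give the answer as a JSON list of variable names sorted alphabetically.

Per-block:
  b0 def {r,z} use ∅
  b1 def {r,z} use ∅
  b2 def {b} use {z}
  b3 def {b,y} use {b}
  b4 def {r} use ∅
  b5 def {r,y} use ∅
  b6 def {r,y} use ∅
  b7 def {d} use ∅
  b8 def {b,d} use ∅
  b9 def {y} use {d}

Backward fixpoint:
  live b0: ∅→{z}
  live b1: ∅→∅
  live b2: {z}→{b}
  live b3: {b}→∅
  live b4: ∅→∅
  live b5: ∅→∅
  live b6: ∅→∅
  live b7: ∅→∅
  live b8: ∅→{d}
  live b9: {d}→∅

live-out(b2) = ["b"]

Answer: ["b"]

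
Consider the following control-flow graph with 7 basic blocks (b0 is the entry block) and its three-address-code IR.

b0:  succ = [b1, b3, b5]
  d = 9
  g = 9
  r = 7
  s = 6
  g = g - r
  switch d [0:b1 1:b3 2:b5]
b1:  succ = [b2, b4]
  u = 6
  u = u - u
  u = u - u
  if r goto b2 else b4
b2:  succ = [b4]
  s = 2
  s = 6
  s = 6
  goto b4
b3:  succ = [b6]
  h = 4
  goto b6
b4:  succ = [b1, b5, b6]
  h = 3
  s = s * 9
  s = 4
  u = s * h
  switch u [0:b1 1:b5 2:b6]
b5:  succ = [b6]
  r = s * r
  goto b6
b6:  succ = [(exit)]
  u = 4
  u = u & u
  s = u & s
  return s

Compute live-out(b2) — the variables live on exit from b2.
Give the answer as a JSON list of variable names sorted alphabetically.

Block summaries:
  b0: {d,g,r,s} / ∅
  b1: {u} / {r}
  b2: {s} / ∅
  b3: {h} / ∅
  b4: {h,s,u} / {s}
  b5: {r} / {r,s}
  b6: {s,u} / {s}

Liveness:
  live b0: ∅→{r,s}
  live b1: {r,s}→{r,s}
  live b2: {r}→{r,s}
  live b3: {s}→{s}
  live b4: {r,s}→{r,s}
  live b5: {r,s}→{s}
  live b6: {s}→∅

live-out(b2) = ["r", "s"]

Answer: ["r", "s"]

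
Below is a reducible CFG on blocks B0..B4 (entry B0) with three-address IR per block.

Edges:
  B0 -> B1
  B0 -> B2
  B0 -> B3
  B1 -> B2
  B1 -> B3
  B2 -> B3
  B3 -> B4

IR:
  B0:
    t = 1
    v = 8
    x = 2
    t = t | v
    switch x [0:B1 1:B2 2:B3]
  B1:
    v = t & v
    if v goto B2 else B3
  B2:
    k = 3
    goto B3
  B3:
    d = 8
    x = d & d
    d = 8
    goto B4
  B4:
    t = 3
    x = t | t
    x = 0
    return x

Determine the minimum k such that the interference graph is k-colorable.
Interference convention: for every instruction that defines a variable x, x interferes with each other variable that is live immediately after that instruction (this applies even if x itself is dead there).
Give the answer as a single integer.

Answer: 3

Working:
def/use:
  B0: def={t,v,x} ue=∅
  B1: def={v} ue={t,v}
  B2: def={k} ue=∅
  B3: def={d,x} ue=∅
  B4: def={t,x} ue=∅

Live sets:
  live B0: ∅→{t,v}
  live B1: {t,v}→∅
  live B2: ∅→∅
  live B3: ∅→∅
  live B4: ∅→∅

Conflict graph:
  d: ∅
  k: ∅
  t: {v,x}
  v: {t,x}
  x: {t,v}

Colouring:
  clique {t,v,x} ⇒ need ≥ 3
  assign d→r0 k→r0 t→r0 v→r1 x→r2 — no edge inside a register ⇒ χ ≤ 3
  χ = 3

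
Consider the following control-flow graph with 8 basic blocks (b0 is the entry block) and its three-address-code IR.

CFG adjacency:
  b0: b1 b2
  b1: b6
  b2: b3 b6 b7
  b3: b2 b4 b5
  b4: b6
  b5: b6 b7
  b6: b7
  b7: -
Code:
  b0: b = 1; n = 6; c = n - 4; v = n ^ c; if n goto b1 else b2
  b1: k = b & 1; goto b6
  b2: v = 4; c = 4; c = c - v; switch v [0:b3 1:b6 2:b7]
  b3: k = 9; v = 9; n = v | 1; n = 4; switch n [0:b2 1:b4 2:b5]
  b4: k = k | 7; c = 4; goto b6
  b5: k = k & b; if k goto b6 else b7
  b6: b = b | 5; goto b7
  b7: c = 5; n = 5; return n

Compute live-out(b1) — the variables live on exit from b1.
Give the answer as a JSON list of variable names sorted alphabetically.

Per-block:
  b0 def {b,c,n,v} use ∅
  b1 def {k} use {b}
  b2 def {c,v} use ∅
  b3 def {k,n,v} use ∅
  b4 def {c,k} use {k}
  b5 def {k} use {b,k}
  b6 def {b} use {b}
  b7 def {c,n} use ∅

Backward fixpoint:
  live b0: ∅→{b}
  live b1: {b}→{b}
  live b2: {b}→{b}
  live b3: {b}→{b,k}
  live b4: {b,k}→{b}
  live b5: {b,k}→{b}
  live b6: {b}→∅
  live b7: ∅→∅

live-out(b1) = ["b"]

Answer: ["b"]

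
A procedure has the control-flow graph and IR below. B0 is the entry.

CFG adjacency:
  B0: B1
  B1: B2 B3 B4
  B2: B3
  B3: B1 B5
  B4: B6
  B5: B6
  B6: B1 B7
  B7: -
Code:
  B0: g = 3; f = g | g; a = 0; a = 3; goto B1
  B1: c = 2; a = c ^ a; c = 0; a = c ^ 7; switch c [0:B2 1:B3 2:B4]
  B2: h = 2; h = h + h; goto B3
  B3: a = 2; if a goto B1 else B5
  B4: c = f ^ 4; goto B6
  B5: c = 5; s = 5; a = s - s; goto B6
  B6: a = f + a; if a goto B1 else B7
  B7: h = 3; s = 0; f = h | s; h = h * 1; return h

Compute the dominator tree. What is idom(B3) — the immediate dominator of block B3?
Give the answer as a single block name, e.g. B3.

idom tree: B1←B0 B2←B1 B3←B1 B4←B1 B5←B3 B6←B1 B7←B6
Join-block Dom:
  B1: preds {B0,B3,B6}: {B0} ∩ {B0,B1,B3} ∩ {B0,B1,B6} = {B0}; idom=B0
  B3: preds {B1,B2}: {B0,B1} ∩ {B0,B1,B2} = {B0,B1}; idom=B1
  B6: preds {B4,B5}: {B0,B1,B4} ∩ {B0,B1,B3,B5} = {B0,B1}; idom=B1

idom(B3) = B1

Answer: B1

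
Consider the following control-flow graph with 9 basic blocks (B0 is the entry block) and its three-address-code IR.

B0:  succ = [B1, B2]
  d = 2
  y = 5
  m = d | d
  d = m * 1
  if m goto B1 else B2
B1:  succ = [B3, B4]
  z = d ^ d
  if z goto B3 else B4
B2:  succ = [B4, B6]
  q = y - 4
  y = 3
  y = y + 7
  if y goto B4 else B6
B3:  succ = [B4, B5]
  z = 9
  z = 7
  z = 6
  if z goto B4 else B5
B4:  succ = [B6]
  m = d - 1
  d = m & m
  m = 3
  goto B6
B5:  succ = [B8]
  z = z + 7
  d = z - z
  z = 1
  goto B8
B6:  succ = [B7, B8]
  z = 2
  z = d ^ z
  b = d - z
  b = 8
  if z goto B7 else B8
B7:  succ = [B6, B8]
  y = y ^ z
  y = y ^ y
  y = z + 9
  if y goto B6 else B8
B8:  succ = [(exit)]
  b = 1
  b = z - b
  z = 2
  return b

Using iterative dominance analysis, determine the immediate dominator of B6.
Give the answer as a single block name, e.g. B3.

idom tree: B1←B0 B2←B0 B3←B1 B4←B0 B5←B3 B6←B0 B7←B6 B8←B0
Join-block Dom:
  B4: preds {B1,B2,B3}: {B0,B1} ∩ {B0,B2} ∩ {B0,B1,B3} = {B0}; idom=B0
  B6: preds {B2,B4,B7}: {B0,B2} ∩ {B0,B4} ∩ {B0,B6,B7} = {B0}; idom=B0
  B8: preds {B5,B6,B7}: {B0,B1,B3,B5} ∩ {B0,B6} ∩ {B0,B6,B7} = {B0}; idom=B0

idom(B6) = B0

Answer: B0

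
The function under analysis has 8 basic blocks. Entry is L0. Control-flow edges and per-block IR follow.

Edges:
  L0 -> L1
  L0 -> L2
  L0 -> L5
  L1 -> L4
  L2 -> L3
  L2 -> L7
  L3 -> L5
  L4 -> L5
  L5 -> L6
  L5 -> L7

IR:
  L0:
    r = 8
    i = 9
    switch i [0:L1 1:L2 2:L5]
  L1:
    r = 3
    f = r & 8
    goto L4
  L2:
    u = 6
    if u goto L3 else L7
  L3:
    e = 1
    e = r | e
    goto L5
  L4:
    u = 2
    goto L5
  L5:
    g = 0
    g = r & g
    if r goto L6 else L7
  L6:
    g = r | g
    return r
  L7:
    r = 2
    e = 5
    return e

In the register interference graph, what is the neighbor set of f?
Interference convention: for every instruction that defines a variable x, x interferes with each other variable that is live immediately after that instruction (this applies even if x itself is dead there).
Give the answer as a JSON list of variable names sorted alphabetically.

Answer: ["r"]

Analysis:
def/use:
  L0: {i,r} / ∅
  L1: {f,r} / ∅
  L2: {u} / ∅
  L3: {e} / {r}
  L4: {u} / ∅
  L5: {g} / {r}
  L6: {g} / {g,r}
  L7: {e,r} / ∅

Liveness:
  L0: in=∅ out={r}
  L1: in=∅ out={r}
  L2: in={r} out={r}
  L3: in={r} out={r}
  L4: in={r} out={r}
  L5: in={r} out={g,r}
  L6: in={g,r} out=∅
  L7: in=∅ out=∅

Conflict graph:
  e: {r}
  f: {r}
  g: {r}
  i: {r}
  r: {e,f,g,i,u}
  u: {r}

N(f) = ["r"]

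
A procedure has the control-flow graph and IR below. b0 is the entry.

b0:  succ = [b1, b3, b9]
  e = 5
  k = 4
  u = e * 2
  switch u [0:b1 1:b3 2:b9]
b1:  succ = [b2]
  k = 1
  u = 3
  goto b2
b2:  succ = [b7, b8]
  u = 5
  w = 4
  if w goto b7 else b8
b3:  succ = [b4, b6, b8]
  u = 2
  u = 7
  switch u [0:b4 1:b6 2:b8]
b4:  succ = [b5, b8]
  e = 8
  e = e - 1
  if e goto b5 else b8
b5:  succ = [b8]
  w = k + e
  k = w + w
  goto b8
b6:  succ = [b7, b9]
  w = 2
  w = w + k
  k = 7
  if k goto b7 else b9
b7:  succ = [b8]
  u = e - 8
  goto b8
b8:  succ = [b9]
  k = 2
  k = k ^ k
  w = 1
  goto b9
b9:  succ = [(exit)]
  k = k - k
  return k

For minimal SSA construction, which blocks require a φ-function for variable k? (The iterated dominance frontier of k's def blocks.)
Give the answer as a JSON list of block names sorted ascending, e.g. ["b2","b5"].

Answer: ["b7", "b8", "b9"]

Working:
idom tree: b1←b0 b2←b1 b3←b0 b4←b3 b5←b4 b6←b3 b7←b0 b8←b0 b9←b0
Dom at joins:
  b7: preds {b2,b6}: {b0,b1,b2} ∩ {b0,b3,b6} = {b0}; idom=b0
  b8: preds {b2,b3,b4,b5,b7}: {b0,b1,b2} ∩ {b0,b3} ∩ {b0,b3,b4} ∩ {b0,b3,b4,b5} ∩ {b0,b7} = {b0}; idom=b0
  b9: preds {b0,b6,b8}: {b0} ∩ {b0,b3,b6} ∩ {b0,b8} = {b0}; idom=b0

DF walk-up:
  join b7 pred b2: b2→b1 stop@b0
  join b7 pred b6: b6→b3 stop@b0
  join b8 pred b2: b2→b1 stop@b0
  join b8 pred b3: b3 stop@b0
  join b8 pred b4: b4→b3 stop@b0
  join b8 pred b5: b5→b4→b3 stop@b0
  join b8 pred b7: b7 stop@b0
  join b9 pred b0: · stop@b0
  join b9 pred b6: b6→b3 stop@b0
  join b9 pred b8: b8 stop@b0
  b0: DF=∅
  b1: DF={b7,b8}
  b2: DF={b7,b8}
  b3: DF={b7,b8,b9}
  b4: DF={b8}
  b5: DF={b8}
  b6: DF={b7,b9}
  b7: DF={b8}
  b8: DF={b9}
  b9: DF=∅

φ for k: defs {b0,b1,b5,b6,b8,b9}
  DF⁺ = {b7,b8,b9}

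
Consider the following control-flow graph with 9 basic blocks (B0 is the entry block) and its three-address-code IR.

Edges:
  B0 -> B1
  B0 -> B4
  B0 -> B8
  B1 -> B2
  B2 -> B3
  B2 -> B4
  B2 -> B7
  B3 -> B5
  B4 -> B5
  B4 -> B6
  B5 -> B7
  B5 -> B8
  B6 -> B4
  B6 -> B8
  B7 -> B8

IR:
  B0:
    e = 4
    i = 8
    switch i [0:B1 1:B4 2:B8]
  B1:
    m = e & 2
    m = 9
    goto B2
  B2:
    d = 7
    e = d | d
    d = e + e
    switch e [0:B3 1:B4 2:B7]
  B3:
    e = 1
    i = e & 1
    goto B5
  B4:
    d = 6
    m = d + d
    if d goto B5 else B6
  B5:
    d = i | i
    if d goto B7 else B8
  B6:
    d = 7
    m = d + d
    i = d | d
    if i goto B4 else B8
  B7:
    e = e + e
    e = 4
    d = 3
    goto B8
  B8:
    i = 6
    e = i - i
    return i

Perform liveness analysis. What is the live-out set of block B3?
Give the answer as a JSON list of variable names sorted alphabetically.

Answer: ["e", "i"]

Working:
Block summaries:
  B0: {e,i} / ∅
  B1: {m} / {e}
  B2: {d,e} / ∅
  B3: {e,i} / ∅
  B4: {d,m} / ∅
  B5: {d} / {i}
  B6: {d,i,m} / ∅
  B7: {d,e} / {e}
  B8: {e,i} / ∅

Liveness:
  live B0: ∅→{e,i}
  live B1: {e,i}→{i}
  live B2: {i}→{e,i}
  live B3: ∅→{e,i}
  live B4: {e,i}→{e,i}
  live B5: {e,i}→{e}
  live B6: {e}→{e,i}
  live B7: {e}→∅
  live B8: ∅→∅

live-out(B3) = ["e", "i"]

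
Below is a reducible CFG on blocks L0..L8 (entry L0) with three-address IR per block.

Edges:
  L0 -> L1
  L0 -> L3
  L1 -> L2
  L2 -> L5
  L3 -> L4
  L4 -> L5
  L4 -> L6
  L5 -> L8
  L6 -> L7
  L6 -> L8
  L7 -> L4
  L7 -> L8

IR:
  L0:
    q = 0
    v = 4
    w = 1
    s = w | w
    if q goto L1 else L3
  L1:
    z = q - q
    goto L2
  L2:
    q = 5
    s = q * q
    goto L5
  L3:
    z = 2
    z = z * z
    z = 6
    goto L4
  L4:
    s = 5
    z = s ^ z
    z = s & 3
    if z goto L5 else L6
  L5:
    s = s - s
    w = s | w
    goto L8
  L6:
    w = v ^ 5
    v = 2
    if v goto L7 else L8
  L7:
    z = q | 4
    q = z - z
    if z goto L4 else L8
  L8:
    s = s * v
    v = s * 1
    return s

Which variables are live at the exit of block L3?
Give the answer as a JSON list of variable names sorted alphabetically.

Answer: ["q", "v", "w", "z"]

Working:
def/use:
  L0: def={q,s,v,w} ue=∅
  L1: def={z} ue={q}
  L2: def={q,s} ue=∅
  L3: def={z} ue=∅
  L4: def={s,z} ue={z}
  L5: def={s,w} ue={s,w}
  L6: def={v,w} ue={v}
  L7: def={q,z} ue={q}
  L8: def={s,v} ue={s,v}

Live sets:
  L0: in=∅ out={q,v,w}
  L1: in={q,v,w} out={v,w}
  L2: in={v,w} out={s,v,w}
  L3: in={q,v,w} out={q,v,w,z}
  L4: in={q,v,w,z} out={q,s,v,w}
  L5: in={s,v,w} out={s,v}
  L6: in={q,s,v} out={q,s,v,w}
  L7: in={q,s,v,w} out={q,s,v,w,z}
  L8: in={s,v} out=∅

live-out(L3) = ["q", "v", "w", "z"]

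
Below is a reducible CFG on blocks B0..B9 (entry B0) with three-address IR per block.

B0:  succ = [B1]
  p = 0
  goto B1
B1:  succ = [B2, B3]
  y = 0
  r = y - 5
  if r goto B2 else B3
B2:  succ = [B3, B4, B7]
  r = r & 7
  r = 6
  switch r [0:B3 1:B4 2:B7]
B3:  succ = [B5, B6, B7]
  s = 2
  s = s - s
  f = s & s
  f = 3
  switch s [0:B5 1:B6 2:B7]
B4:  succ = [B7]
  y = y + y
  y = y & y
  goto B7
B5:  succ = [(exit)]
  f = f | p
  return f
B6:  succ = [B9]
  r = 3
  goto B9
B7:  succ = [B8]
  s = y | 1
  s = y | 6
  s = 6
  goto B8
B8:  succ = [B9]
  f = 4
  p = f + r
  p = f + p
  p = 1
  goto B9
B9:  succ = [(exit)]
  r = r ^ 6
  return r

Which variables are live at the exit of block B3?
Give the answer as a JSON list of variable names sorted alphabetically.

Block summaries:
  B0: {p} / ∅
  B1: {r,y} / ∅
  B2: {r} / {r}
  B3: {f,s} / ∅
  B4: {y} / {y}
  B5: {f} / {f,p}
  B6: {r} / ∅
  B7: {s} / {y}
  B8: {f,p} / {r}
  B9: {r} / {r}

Backward fixpoint:
  B0 li=∅ lo={p}
  B1 li={p} lo={p,r,y}
  B2 li={p,r,y} lo={p,r,y}
  B3 li={p,r,y} lo={f,p,r,y}
  B4 li={r,y} lo={r,y}
  B5 li={f,p} lo=∅
  B6 li=∅ lo={r}
  B7 li={r,y} lo={r}
  B8 li={r} lo={r}
  B9 li={r} lo=∅

live-out(B3) = ["f", "p", "r", "y"]

Answer: ["f", "p", "r", "y"]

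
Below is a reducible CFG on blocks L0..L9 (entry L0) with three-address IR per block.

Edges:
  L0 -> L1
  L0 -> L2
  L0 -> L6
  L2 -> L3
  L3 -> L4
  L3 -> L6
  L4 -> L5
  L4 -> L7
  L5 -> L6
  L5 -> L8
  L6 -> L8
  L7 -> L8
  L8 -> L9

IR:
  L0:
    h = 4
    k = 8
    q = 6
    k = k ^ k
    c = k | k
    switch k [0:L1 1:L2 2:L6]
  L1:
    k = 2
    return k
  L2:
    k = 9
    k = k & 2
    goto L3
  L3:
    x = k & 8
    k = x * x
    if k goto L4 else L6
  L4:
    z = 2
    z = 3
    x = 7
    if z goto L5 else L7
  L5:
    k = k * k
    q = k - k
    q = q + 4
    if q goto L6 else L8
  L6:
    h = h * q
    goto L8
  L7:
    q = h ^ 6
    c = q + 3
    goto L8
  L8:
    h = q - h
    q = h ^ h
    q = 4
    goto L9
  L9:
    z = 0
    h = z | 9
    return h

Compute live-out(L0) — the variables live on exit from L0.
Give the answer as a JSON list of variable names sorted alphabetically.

Answer: ["h", "q"]

Derivation:
def/use:
  L0: {c,h,k,q} / ∅
  L1: {k} / ∅
  L2: {k} / ∅
  L3: {k,x} / {k}
  L4: {x,z} / ∅
  L5: {k,q} / {k}
  L6: {h} / {h,q}
  L7: {c,q} / {h}
  L8: {h,q} / {h,q}
  L9: {h,z} / ∅

Backward fixpoint:
  live L0: ∅→{h,q}
  live L1: ∅→∅
  live L2: {h,q}→{h,k,q}
  live L3: {h,k,q}→{h,k,q}
  live L4: {h,k}→{h,k}
  live L5: {h,k}→{h,q}
  live L6: {h,q}→{h,q}
  live L7: {h}→{h,q}
  live L8: {h,q}→∅
  live L9: ∅→∅

live-out(L0) = ["h", "q"]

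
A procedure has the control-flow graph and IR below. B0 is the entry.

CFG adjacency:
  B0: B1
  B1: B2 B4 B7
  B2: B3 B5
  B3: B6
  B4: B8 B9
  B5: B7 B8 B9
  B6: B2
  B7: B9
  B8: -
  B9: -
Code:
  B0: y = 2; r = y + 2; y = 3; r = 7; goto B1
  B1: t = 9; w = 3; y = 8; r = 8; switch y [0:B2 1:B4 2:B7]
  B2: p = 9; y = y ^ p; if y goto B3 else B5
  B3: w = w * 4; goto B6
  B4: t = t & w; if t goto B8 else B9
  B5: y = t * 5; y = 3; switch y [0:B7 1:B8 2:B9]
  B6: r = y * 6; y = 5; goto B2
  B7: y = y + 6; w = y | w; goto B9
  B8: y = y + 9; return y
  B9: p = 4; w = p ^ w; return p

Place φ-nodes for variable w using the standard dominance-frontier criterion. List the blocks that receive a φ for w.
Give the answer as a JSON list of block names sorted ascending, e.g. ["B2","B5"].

idom tree: B1←B0 B2←B1 B3←B2 B4←B1 B5←B2 B6←B3 B7←B1 B8←B1 B9←B1
Dom∩ at merges:
  B2: preds {B1,B6}: {B0,B1} ∩ {B0,B1,B2,B3,B6} = {B0,B1}; idom=B1
  B7: preds {B1,B5}: {B0,B1} ∩ {B0,B1,B2,B5} = {B0,B1}; idom=B1
  B8: preds {B4,B5}: {B0,B1,B4} ∩ {B0,B1,B2,B5} = {B0,B1}; idom=B1
  B9: preds {B4,B5,B7}: {B0,B1,B4} ∩ {B0,B1,B2,B5} ∩ {B0,B1,B7} = {B0,B1}; idom=B1

DF walk-up:
  B2←B1: walk · to B1
  B2←B6: walk B6→B3→B2 to B1
  B7←B1: walk · to B1
  B7←B5: walk B5→B2 to B1
  B8←B4: walk B4 to B1
  B8←B5: walk B5→B2 to B1
  B9←B4: walk B4 to B1
  B9←B5: walk B5→B2 to B1
  B9←B7: walk B7 to B1
  DF(B0)=∅
  DF(B1)=∅
  DF(B2)={B2,B7,B8,B9}
  DF(B3)={B2}
  DF(B4)={B8,B9}
  DF(B5)={B7,B8,B9}
  DF(B6)={B2}
  DF(B7)={B9}
  DF(B8)=∅
  DF(B9)=∅

φ for w: defs {B1,B3,B7,B9}
  DF⁺ = {B2,B7,B8,B9}

Answer: ["B2", "B7", "B8", "B9"]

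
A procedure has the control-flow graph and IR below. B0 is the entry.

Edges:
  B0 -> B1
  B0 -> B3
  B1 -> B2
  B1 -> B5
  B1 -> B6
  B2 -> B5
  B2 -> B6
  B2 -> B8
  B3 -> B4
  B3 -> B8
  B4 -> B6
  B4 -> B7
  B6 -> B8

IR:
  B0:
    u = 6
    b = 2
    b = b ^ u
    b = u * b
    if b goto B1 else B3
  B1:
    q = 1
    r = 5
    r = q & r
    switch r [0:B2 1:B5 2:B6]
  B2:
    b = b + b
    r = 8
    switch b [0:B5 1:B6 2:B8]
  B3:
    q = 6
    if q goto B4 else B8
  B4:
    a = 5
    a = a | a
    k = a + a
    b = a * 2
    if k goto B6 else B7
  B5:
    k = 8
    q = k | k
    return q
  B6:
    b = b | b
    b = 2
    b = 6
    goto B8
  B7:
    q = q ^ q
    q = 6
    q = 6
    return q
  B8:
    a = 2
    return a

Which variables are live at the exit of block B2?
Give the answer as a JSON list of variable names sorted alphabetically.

Per-block:
  B0: {b,u} / ∅
  B1: {q,r} / ∅
  B2: {b,r} / {b}
  B3: {q} / ∅
  B4: {a,b,k} / ∅
  B5: {k,q} / ∅
  B6: {b} / {b}
  B7: {q} / {q}
  B8: {a} / ∅

Liveness:
  B0: in=∅ out={b}
  B1: in={b} out={b}
  B2: in={b} out={b}
  B3: in=∅ out={q}
  B4: in={q} out={b,q}
  B5: in=∅ out=∅
  B6: in={b} out=∅
  B7: in={q} out=∅
  B8: in=∅ out=∅

live-out(B2) = ["b"]

Answer: ["b"]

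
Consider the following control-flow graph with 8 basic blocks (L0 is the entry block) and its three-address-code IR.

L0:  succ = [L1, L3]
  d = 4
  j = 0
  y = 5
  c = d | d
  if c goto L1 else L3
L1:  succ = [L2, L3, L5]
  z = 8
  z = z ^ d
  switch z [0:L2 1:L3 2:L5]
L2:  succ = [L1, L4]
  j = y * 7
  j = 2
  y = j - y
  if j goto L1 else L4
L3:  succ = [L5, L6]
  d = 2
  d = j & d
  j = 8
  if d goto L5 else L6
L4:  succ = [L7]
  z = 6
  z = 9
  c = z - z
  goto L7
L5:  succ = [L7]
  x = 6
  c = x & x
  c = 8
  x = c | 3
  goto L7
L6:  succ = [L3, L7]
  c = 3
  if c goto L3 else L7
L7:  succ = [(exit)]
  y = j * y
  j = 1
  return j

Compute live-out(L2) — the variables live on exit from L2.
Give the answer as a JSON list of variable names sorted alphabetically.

Per-block:
  L0: {c,d,j,y} / ∅
  L1: {z} / {d}
  L2: {j,y} / {y}
  L3: {d,j} / {j}
  L4: {c,z} / ∅
  L5: {c,x} / ∅
  L6: {c} / ∅
  L7: {j,y} / {j,y}

Liveness:
  live L0: ∅→{d,j,y}
  live L1: {d,j,y}→{d,j,y}
  live L2: {d,y}→{d,j,y}
  live L3: {j,y}→{j,y}
  live L4: {j,y}→{j,y}
  live L5: {j,y}→{j,y}
  live L6: {j,y}→{j,y}
  live L7: {j,y}→∅

live-out(L2) = ["d", "j", "y"]

Answer: ["d", "j", "y"]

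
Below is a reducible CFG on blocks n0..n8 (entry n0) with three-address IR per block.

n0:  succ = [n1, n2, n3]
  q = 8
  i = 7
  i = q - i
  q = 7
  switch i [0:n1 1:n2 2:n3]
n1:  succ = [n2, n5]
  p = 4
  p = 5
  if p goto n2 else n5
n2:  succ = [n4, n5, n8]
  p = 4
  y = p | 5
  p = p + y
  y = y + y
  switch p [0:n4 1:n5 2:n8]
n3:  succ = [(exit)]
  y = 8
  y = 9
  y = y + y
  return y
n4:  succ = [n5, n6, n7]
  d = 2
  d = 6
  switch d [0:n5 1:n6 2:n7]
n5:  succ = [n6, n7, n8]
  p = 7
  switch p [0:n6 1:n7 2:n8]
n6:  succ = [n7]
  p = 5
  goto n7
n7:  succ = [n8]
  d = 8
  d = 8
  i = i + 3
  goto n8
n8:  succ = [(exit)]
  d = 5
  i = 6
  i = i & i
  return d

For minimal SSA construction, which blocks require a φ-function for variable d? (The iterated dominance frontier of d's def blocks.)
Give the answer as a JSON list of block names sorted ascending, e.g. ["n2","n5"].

Answer: ["n5", "n6", "n7", "n8"]

Analysis:
idom tree: n1←n0 n2←n0 n3←n0 n4←n2 n5←n0 n6←n0 n7←n0 n8←n0
Dom∩ at merges:
  n2: preds {n0,n1}: {n0} ∩ {n0,n1} = {n0}; idom=n0
  n5: preds {n1,n2,n4}: {n0,n1} ∩ {n0,n2} ∩ {n0,n2,n4} = {n0}; idom=n0
  n6: preds {n4,n5}: {n0,n2,n4} ∩ {n0,n5} = {n0}; idom=n0
  n7: preds {n4,n5,n6}: {n0,n2,n4} ∩ {n0,n5} ∩ {n0,n6} = {n0}; idom=n0
  n8: preds {n2,n5,n7}: {n0,n2} ∩ {n0,n5} ∩ {n0,n7} = {n0}; idom=n0

DF walk-up:
  join n2 pred n0: · stop@n0
  join n2 pred n1: n1 stop@n0
  join n5 pred n1: n1 stop@n0
  join n5 pred n2: n2 stop@n0
  join n5 pred n4: n4→n2 stop@n0
  join n6 pred n4: n4→n2 stop@n0
  join n6 pred n5: n5 stop@n0
  join n7 pred n4: n4→n2 stop@n0
  join n7 pred n5: n5 stop@n0
  join n7 pred n6: n6 stop@n0
  join n8 pred n2: n2 stop@n0
  join n8 pred n5: n5 stop@n0
  join n8 pred n7: n7 stop@n0
  DF(n0)=∅
  DF(n1)={n2,n5}
  DF(n2)={n5,n6,n7,n8}
  DF(n3)=∅
  DF(n4)={n5,n6,n7}
  DF(n5)={n6,n7,n8}
  DF(n6)={n7}
  DF(n7)={n8}
  DF(n8)=∅

φ for d: defs {n4,n7,n8}
  DF⁺ = {n5,n6,n7,n8}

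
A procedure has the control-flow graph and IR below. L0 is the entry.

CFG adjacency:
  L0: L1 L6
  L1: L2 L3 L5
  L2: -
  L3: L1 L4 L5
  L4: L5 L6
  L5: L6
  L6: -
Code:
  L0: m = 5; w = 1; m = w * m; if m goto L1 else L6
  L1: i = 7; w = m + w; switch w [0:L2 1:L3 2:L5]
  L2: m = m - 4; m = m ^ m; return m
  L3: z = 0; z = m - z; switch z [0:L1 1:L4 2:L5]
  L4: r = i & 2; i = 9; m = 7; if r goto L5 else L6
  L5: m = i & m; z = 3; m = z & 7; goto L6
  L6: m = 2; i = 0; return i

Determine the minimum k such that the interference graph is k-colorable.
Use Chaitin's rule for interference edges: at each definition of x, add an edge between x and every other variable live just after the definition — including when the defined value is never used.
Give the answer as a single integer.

def/use:
  L0: def={m,w} ue=∅
  L1: def={i,w} ue={m,w}
  L2: def={m} ue={m}
  L3: def={z} ue={m}
  L4: def={i,m,r} ue={i}
  L5: def={m,z} ue={i,m}
  L6: def={i,m} ue=∅

Backward fixpoint:
  live L0: ∅→{m,w}
  live L1: {m,w}→{i,m,w}
  live L2: {m}→∅
  live L3: {i,m,w}→{i,m,w}
  live L4: {i}→{i,m}
  live L5: {i,m}→∅
  live L6: ∅→∅

Interfere edges:
  i: {m,r,w,z}
  m: {i,r,w,z}
  r: {i,m}
  w: {i,m,z}
  z: {i,m,w}

Colouring:
  {i,m,w,z} pairwise interfere (4-clique) ⇒ χ ≥ 4
  assign i→r0 m→r1 r→r2 w→r2 z→r3 — no edge inside a register ⇒ χ ≤ 4
  χ = 4

Answer: 4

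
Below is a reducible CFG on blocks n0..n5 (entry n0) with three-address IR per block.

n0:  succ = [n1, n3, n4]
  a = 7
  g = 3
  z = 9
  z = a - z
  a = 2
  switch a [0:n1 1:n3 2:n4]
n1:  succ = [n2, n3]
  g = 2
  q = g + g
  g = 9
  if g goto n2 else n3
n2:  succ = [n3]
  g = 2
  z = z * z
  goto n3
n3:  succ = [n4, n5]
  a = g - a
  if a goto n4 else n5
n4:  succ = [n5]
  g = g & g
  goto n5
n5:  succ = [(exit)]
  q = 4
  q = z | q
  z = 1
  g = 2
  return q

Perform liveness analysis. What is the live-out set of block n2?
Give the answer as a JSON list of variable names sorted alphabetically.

Per-block:
  n0 def {a,g,z} use ∅
  n1 def {g,q} use ∅
  n2 def {g,z} use {z}
  n3 def {a} use {a,g}
  n4 def {g} use {g}
  n5 def {g,q,z} use {z}

Backward fixpoint:
  live n0: ∅→{a,g,z}
  live n1: {a,z}→{a,g,z}
  live n2: {a,z}→{a,g,z}
  live n3: {a,g,z}→{g,z}
  live n4: {g,z}→{z}
  live n5: {z}→∅

live-out(n2) = ["a", "g", "z"]

Answer: ["a", "g", "z"]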